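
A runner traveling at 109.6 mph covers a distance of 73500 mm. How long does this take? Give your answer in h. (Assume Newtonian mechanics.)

d = 73500 mm × 0.001 = 73.5 m
v = 109.6 mph × 0.44704 = 48.9956 m/s
t = d / v = 73.5 / 48.9956 = 1.50013 s
t = 1.50013 s / 3600.0 = 0.0004167 h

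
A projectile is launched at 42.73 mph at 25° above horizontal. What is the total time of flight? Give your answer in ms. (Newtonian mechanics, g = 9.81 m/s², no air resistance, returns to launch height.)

v₀ = 42.73 mph × 0.44704 = 19.102 m/s
T = 2 × v₀ × sin(θ) / g = 2 × 19.102 × sin(25°) / 9.81 = 2 × 19.102 × 0.422618 / 9.81 = 1.64584 s
T = 1.64584 s / 0.001 = 1646 ms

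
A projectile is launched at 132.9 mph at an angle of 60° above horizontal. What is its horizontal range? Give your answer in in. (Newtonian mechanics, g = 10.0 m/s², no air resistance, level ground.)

v₀ = 132.9 mph × 0.44704 = 59.4116 m/s
R = v₀² × sin(2θ) / g = 59.4116² × sin(2 × 60°) / 10.0 = 3529.74 × 0.866025 / 10.0 = 305.684 m
R = 305.684 m / 0.0254 = 12030 in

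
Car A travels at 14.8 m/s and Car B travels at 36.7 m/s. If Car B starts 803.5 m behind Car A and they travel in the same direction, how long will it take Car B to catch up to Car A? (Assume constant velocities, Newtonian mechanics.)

Relative speed: v_rel = 36.7 - 14.8 = 21.9 m/s
Time to catch: t = d₀/v_rel = 803.5/21.9 = 36.69 s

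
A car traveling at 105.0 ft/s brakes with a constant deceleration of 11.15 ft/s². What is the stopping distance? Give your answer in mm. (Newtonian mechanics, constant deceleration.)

v₀ = 105.0 ft/s × 0.3048 = 32.004 m/s
a = 11.15 ft/s² × 0.3048 = 3.39852 m/s²
d = v₀² / (2a) = 32.004² / (2 × 3.39852) = 1024.26 / 6.79704 = 150.692 m
d = 150.692 m / 0.001 = 150700 mm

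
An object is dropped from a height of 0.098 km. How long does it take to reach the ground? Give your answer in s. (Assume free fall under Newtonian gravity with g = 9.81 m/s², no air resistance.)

h = 0.098 km × 1000.0 = 98.0 m
t = √(2h/g) = √(2 × 98.0 / 9.81) = 4.47 s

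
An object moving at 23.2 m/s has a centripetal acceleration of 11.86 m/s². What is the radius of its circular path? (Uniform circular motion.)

r = v²/a_c = 23.2²/11.86 = 45.38 m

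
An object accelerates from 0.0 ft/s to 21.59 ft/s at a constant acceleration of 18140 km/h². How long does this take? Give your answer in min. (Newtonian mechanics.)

v₀ = 0.0 ft/s × 0.3048 = 0.0 m/s
v = 21.59 ft/s × 0.3048 = 6.58063 m/s
a = 18140 km/h² × 7.716049382716049e-05 = 1.39969 m/s²
t = (v - v₀) / a = (6.58063 - 0.0) / 1.39969 = 4.70149 s
t = 4.70149 s / 60.0 = 0.07836 min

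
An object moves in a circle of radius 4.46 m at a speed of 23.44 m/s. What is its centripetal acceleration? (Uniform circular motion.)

a_c = v²/r = 23.44²/4.46 = 549.4336/4.46 = 123.19 m/s²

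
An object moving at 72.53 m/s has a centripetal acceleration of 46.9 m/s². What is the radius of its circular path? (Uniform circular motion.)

r = v²/a_c = 72.53²/46.9 = 112.17 m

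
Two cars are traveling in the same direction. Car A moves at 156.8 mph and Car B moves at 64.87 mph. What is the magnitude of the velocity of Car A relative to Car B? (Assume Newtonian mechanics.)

v_rel = |v_A - v_B| = |156.8 - 64.87| = 91.93 mph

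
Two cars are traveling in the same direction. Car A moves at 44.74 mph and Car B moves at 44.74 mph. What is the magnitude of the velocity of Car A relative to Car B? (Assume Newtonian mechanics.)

v_rel = |v_A - v_B| = |44.74 - 44.74| = 0.0 mph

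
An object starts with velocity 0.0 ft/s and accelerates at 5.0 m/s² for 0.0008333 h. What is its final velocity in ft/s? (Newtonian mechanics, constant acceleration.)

v₀ = 0.0 ft/s × 0.3048 = 0.0 m/s
t = 0.0008333 h × 3600.0 = 2.99988 s
v = v₀ + a × t = 0.0 + 5.0 × 2.99988 = 14.9994 m/s
v = 14.9994 m/s / 0.3048 = 49.21 ft/s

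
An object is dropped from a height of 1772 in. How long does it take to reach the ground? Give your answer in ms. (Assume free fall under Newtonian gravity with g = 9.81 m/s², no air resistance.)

h = 1772 in × 0.0254 = 45.0088 m
t = √(2h/g) = √(2 × 45.0088 / 9.81) = 3.02921 s
t = 3.02921 s / 0.001 = 3029 ms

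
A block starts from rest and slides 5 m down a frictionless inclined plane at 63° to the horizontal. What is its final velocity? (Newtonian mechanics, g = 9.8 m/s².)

a = g sin(θ) = 9.8 × sin(63°) = 8.7319 m/s²
v = √(2ad) = √(2 × 8.7319 × 5) = 9.34 m/s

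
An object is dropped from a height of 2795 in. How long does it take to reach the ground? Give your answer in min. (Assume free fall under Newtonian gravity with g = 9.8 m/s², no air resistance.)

h = 2795 in × 0.0254 = 70.993 m
t = √(2h/g) = √(2 × 70.993 / 9.8) = 3.80636 s
t = 3.80636 s / 60.0 = 0.06344 min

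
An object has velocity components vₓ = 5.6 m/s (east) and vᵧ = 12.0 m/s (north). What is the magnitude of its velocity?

|v| = √(vₓ² + vᵧ²) = √(5.6² + 12.0²) = √(175.36) = 13.24 m/s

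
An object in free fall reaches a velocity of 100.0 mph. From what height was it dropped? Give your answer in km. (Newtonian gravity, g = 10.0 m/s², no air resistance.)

v = 100.0 mph × 0.44704 = 44.704 m/s
h = v² / (2g) = 44.704² / (2 × 10.0) = 99.9224 m
h = 99.9224 m / 1000.0 = 0.09992 km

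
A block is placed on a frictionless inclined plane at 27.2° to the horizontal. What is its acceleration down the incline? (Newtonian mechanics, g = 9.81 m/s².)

a = g sin(θ) = 9.81 × sin(27.2°) = 9.81 × 0.4571 = 4.48 m/s²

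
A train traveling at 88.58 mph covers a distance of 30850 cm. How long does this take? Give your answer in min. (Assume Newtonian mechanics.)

d = 30850 cm × 0.01 = 308.5 m
v = 88.58 mph × 0.44704 = 39.5988 m/s
t = d / v = 308.5 / 39.5988 = 7.79064 s
t = 7.79064 s / 60.0 = 0.1298 min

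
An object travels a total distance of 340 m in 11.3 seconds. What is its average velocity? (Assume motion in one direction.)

v_avg = Δd / Δt = 340 / 11.3 = 30.09 m/s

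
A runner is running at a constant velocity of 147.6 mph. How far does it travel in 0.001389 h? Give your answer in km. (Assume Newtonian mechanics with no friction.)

v = 147.6 mph × 0.44704 = 65.9831 m/s
t = 0.001389 h × 3600.0 = 5.0004 s
d = v × t = 65.9831 × 5.0004 = 329.942 m
d = 329.942 m / 1000.0 = 0.3299 km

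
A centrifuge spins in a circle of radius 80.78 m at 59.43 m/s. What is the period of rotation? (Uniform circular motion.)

T = 2πr/v = 2π×80.78/59.43 = 8.54 s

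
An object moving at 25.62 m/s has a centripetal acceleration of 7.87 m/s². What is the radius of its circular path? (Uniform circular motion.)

r = v²/a_c = 25.62²/7.87 = 83.4 m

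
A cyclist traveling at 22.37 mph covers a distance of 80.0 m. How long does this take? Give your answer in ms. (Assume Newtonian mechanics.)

v = 22.37 mph × 0.44704 = 10.0003 m/s
t = d / v = 80.0 / 10.0003 = 7.99976 s
t = 7.99976 s / 0.001 = 8000 ms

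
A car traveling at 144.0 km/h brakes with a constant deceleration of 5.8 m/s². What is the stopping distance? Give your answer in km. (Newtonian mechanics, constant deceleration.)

v₀ = 144.0 km/h × 0.2777777777777778 = 40.0 m/s
d = v₀² / (2a) = 40.0² / (2 × 5.8) = 1600.0 / 11.6 = 137.931 m
d = 137.931 m / 1000.0 = 0.1379 km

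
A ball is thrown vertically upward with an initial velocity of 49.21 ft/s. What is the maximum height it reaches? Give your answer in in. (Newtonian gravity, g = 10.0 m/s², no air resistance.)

v₀ = 49.21 ft/s × 0.3048 = 14.9992 m/s
h_max = v₀² / (2g) = 14.9992² / (2 × 10.0) = 224.976 / 20.0 = 11.2488 m
h_max = 11.2488 m / 0.0254 = 442.9 in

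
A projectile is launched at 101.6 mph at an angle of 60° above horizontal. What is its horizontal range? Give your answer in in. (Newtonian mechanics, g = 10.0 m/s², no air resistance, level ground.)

v₀ = 101.6 mph × 0.44704 = 45.4193 m/s
R = v₀² × sin(2θ) / g = 45.4193² × sin(2 × 60°) / 10.0 = 2062.91 × 0.866025 / 10.0 = 178.653 m
R = 178.653 m / 0.0254 = 7034 in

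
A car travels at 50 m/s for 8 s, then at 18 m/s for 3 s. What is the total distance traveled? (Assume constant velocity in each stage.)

d₁ = v₁t₁ = 50 × 8 = 400 m
d₂ = v₂t₂ = 18 × 3 = 54 m
d_total = 400 + 54 = 454 m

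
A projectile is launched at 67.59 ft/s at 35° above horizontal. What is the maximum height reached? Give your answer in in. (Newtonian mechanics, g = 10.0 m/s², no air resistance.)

v₀ = 67.59 ft/s × 0.3048 = 20.6014 m/s
H = v₀² × sin²(θ) / (2g) = 20.6014² × sin(35°)² / (2 × 10.0) = 424.418 × 0.32899 / 20.0 = 6.98146 m
H = 6.98146 m / 0.0254 = 274.9 in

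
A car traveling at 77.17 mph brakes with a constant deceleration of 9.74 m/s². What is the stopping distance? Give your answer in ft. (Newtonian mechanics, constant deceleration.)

v₀ = 77.17 mph × 0.44704 = 34.4981 m/s
d = v₀² / (2a) = 34.4981² / (2 × 9.74) = 1190.12 / 19.48 = 61.0945 m
d = 61.0945 m / 0.3048 = 200.4 ft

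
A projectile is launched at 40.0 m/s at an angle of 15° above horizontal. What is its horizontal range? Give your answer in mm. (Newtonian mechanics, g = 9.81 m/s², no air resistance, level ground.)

R = v₀² × sin(2θ) / g = 40.0² × sin(2 × 15°) / 9.81 = 1600.0 × 0.5 / 9.81 = 81.5494 m
R = 81.5494 m / 0.001 = 81550 mm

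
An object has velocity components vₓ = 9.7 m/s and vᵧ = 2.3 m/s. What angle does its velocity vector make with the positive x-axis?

θ = arctan(vᵧ/vₓ) = arctan(2.3/9.7) = 13.34°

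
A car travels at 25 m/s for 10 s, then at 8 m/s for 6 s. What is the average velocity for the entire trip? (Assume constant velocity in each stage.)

d₁ = v₁t₁ = 25 × 10 = 250 m
d₂ = v₂t₂ = 8 × 6 = 48 m
d_total = 298 m, t_total = 16 s
v_avg = d_total/t_total = 298/16 = 18.62 m/s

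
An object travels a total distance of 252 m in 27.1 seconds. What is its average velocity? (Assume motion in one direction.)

v_avg = Δd / Δt = 252 / 27.1 = 9.3 m/s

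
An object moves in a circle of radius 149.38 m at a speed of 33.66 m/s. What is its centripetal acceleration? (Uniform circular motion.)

a_c = v²/r = 33.66²/149.38 = 1132.9956/149.38 = 7.58 m/s²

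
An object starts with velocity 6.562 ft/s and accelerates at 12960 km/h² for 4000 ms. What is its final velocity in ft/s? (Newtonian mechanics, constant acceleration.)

v₀ = 6.562 ft/s × 0.3048 = 2.0001 m/s
a = 12960 km/h² × 7.716049382716049e-05 = 1.0 m/s²
t = 4000 ms × 0.001 = 4.0 s
v = v₀ + a × t = 2.0001 + 1.0 × 4.0 = 6.0001 m/s
v = 6.0001 m/s / 0.3048 = 19.69 ft/s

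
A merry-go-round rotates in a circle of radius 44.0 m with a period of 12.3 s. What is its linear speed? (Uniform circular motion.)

v = 2πr/T = 2π×44.0/12.3 = 22.48 m/s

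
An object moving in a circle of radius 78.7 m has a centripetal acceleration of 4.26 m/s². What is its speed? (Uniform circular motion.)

v = √(a_c × r) = √(4.26 × 78.7) = 18.31 m/s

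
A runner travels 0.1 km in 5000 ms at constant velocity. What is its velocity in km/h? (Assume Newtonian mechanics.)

d = 0.1 km × 1000.0 = 100.0 m
t = 5000 ms × 0.001 = 5.0 s
v = d / t = 100.0 / 5.0 = 20.0 m/s
v = 20.0 m/s / 0.2777777777777778 = 72.0 km/h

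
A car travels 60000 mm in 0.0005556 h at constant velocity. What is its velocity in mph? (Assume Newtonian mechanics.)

d = 60000 mm × 0.001 = 60.0 m
t = 0.0005556 h × 3600.0 = 2.00016 s
v = d / t = 60.0 / 2.00016 = 29.9976 m/s
v = 29.9976 m/s / 0.44704 = 67.1 mph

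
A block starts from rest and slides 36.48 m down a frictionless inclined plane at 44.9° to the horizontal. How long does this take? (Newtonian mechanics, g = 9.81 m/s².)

a = g sin(θ) = 9.81 × sin(44.9°) = 6.9246 m/s²
t = √(2d/a) = √(2 × 36.48 / 6.9246) = 3.25 s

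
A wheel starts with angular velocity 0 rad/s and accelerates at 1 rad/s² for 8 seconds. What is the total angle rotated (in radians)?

θ = ω₀t + ½αt² = 0×8 + ½×1×8² = 32.0 rad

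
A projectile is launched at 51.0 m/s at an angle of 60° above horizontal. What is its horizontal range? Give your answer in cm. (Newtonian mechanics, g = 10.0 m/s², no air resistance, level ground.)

R = v₀² × sin(2θ) / g = 51.0² × sin(2 × 60°) / 10.0 = 2601.0 × 0.866025 / 10.0 = 225.253 m
R = 225.253 m / 0.01 = 22530 cm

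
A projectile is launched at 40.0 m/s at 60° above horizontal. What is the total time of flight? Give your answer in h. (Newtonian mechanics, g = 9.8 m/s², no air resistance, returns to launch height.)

T = 2 × v₀ × sin(θ) / g = 2 × 40.0 × sin(60°) / 9.8 = 2 × 40.0 × 0.866025 / 9.8 = 7.06959 s
T = 7.06959 s / 3600.0 = 0.001964 h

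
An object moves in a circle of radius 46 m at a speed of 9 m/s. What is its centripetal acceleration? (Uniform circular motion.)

a_c = v²/r = 9²/46 = 81/46 = 1.76 m/s²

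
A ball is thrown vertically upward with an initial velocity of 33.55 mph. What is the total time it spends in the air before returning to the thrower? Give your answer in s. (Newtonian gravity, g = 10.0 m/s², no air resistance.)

v₀ = 33.55 mph × 0.44704 = 14.9982 m/s
t_total = 2 × v₀ / g = 2 × 14.9982 / 10.0 = 3.0 s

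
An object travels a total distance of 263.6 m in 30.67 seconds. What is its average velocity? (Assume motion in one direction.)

v_avg = Δd / Δt = 263.6 / 30.67 = 8.59 m/s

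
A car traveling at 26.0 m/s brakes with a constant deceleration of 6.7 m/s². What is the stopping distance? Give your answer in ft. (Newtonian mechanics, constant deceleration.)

d = v₀² / (2a) = 26.0² / (2 × 6.7) = 676.0 / 13.4 = 50.4478 m
d = 50.4478 m / 0.3048 = 165.5 ft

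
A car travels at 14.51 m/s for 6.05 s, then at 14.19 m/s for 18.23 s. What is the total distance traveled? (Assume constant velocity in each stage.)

d₁ = v₁t₁ = 14.51 × 6.05 = 87.7855 m
d₂ = v₂t₂ = 14.19 × 18.23 = 258.6837 m
d_total = 87.7855 + 258.6837 = 346.47 m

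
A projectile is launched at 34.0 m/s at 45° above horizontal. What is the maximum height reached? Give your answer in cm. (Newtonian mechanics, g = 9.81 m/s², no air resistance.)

H = v₀² × sin²(θ) / (2g) = 34.0² × sin(45°)² / (2 × 9.81) = 1156.0 × 0.5 / 19.62 = 29.4597 m
H = 29.4597 m / 0.01 = 2946 cm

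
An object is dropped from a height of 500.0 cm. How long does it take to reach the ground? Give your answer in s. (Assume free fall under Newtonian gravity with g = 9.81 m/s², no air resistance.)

h = 500.0 cm × 0.01 = 5.0 m
t = √(2h/g) = √(2 × 5.0 / 9.81) = 1.01 s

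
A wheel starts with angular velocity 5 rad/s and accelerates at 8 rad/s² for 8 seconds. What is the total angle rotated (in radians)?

θ = ω₀t + ½αt² = 5×8 + ½×8×8² = 296.0 rad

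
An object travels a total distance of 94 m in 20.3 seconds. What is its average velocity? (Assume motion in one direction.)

v_avg = Δd / Δt = 94 / 20.3 = 4.63 m/s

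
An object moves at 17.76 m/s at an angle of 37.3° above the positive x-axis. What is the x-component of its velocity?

vₓ = v cos(θ) = 17.76 × cos(37.3°) = 14.13 m/s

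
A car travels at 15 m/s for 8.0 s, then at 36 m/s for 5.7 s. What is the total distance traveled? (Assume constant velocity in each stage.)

d₁ = v₁t₁ = 15 × 8.0 = 120.0 m
d₂ = v₂t₂ = 36 × 5.7 = 205.2 m
d_total = 120.0 + 205.2 = 325.2 m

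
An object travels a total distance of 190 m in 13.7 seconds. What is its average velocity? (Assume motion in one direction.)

v_avg = Δd / Δt = 190 / 13.7 = 13.87 m/s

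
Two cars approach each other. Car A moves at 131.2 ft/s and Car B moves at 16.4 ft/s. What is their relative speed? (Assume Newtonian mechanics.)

v_rel = v_A + v_B = 131.2 + 16.4 = 147.6 ft/s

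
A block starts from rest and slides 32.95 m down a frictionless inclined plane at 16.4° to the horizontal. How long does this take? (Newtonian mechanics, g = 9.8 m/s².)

a = g sin(θ) = 9.8 × sin(16.4°) = 2.7669 m/s²
t = √(2d/a) = √(2 × 32.95 / 2.7669) = 4.88 s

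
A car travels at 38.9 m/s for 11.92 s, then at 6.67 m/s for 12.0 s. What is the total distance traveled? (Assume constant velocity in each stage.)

d₁ = v₁t₁ = 38.9 × 11.92 = 463.688 m
d₂ = v₂t₂ = 6.67 × 12.0 = 80.04 m
d_total = 463.688 + 80.04 = 543.73 m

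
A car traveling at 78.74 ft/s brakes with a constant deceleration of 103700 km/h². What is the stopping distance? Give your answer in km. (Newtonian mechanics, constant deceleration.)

v₀ = 78.74 ft/s × 0.3048 = 24.0 m/s
a = 103700 km/h² × 7.716049382716049e-05 = 8.00154 m/s²
d = v₀² / (2a) = 24.0² / (2 × 8.00154) = 576.0 / 16.0031 = 35.993 m
d = 35.993 m / 1000.0 = 0.03599 km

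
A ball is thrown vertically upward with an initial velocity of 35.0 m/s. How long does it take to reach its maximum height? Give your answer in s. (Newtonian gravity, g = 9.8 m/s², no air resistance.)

t_up = v₀ / g = 35.0 / 9.8 = 3.571 s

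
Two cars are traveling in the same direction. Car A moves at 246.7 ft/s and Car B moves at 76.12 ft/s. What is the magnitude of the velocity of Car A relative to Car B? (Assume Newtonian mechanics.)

v_rel = |v_A - v_B| = |246.7 - 76.12| = 170.58 ft/s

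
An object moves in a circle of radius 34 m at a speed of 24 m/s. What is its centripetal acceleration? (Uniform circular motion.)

a_c = v²/r = 24²/34 = 576/34 = 16.94 m/s²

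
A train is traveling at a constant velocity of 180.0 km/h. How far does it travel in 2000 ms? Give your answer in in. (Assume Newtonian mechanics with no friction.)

v = 180.0 km/h × 0.2777777777777778 = 50.0 m/s
t = 2000 ms × 0.001 = 2.0 s
d = v × t = 50.0 × 2.0 = 100.0 m
d = 100.0 m / 0.0254 = 3937 in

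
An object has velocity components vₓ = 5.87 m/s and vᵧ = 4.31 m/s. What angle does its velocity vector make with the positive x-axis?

θ = arctan(vᵧ/vₓ) = arctan(4.31/5.87) = 36.29°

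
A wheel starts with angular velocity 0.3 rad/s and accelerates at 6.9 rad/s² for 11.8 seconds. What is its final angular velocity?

ω = ω₀ + αt = 0.3 + 6.9 × 11.8 = 81.72 rad/s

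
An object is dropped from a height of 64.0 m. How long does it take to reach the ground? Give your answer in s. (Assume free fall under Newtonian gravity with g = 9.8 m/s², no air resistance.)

t = √(2h/g) = √(2 × 64.0 / 9.8) = 3.614 s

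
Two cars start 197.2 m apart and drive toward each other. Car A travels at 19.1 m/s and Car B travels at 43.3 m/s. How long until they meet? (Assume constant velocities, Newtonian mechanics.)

Combined speed: v_combined = 19.1 + 43.3 = 62.4 m/s
Time to meet: t = d/v_combined = 197.2/62.4 = 3.16 s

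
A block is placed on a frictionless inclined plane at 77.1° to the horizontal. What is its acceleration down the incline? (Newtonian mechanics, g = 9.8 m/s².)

a = g sin(θ) = 9.8 × sin(77.1°) = 9.8 × 0.9748 = 9.55 m/s²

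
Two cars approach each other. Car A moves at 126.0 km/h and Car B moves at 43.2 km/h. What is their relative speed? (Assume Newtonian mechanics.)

v_rel = v_A + v_B = 126.0 + 43.2 = 169.2 km/h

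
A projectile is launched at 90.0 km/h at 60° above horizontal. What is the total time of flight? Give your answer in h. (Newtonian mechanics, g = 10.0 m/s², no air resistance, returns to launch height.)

v₀ = 90.0 km/h × 0.2777777777777778 = 25.0 m/s
T = 2 × v₀ × sin(θ) / g = 2 × 25.0 × sin(60°) / 10.0 = 2 × 25.0 × 0.866025 / 10.0 = 4.33013 s
T = 4.33013 s / 3600.0 = 0.001203 h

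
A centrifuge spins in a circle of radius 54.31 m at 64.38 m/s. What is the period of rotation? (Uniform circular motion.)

T = 2πr/v = 2π×54.31/64.38 = 5.3 s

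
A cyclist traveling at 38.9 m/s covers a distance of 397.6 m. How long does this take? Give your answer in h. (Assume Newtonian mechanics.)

t = d / v = 397.6 / 38.9 = 10.2211 s
t = 10.2211 s / 3600.0 = 0.002839 h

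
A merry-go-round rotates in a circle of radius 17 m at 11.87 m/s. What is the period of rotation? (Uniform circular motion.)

T = 2πr/v = 2π×17/11.87 = 9.0 s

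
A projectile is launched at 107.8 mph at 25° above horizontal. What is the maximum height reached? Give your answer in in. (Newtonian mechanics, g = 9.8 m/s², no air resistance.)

v₀ = 107.8 mph × 0.44704 = 48.1909 m/s
H = v₀² × sin²(θ) / (2g) = 48.1909² × sin(25°)² / (2 × 9.8) = 2322.36 × 0.178606 / 19.6 = 21.1626 m
H = 21.1626 m / 0.0254 = 833.2 in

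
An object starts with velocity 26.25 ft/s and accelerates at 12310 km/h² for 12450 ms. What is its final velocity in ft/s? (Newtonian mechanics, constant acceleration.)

v₀ = 26.25 ft/s × 0.3048 = 8.001 m/s
a = 12310 km/h² × 7.716049382716049e-05 = 0.949846 m/s²
t = 12450 ms × 0.001 = 12.45 s
v = v₀ + a × t = 8.001 + 0.949846 × 12.45 = 19.8266 m/s
v = 19.8266 m/s / 0.3048 = 65.05 ft/s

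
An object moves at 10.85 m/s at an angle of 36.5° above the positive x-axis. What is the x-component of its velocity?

vₓ = v cos(θ) = 10.85 × cos(36.5°) = 8.72 m/s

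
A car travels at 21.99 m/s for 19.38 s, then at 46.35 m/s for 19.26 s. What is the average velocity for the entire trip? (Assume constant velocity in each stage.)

d₁ = v₁t₁ = 21.99 × 19.38 = 426.1662 m
d₂ = v₂t₂ = 46.35 × 19.26 = 892.701 m
d_total = 1318.8672 m, t_total = 38.64 s
v_avg = d_total/t_total = 1318.8672/38.64 = 34.13 m/s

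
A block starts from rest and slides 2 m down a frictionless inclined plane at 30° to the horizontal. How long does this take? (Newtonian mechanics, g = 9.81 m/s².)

a = g sin(θ) = 9.81 × sin(30°) = 4.905 m/s²
t = √(2d/a) = √(2 × 2 / 4.905) = 0.9 s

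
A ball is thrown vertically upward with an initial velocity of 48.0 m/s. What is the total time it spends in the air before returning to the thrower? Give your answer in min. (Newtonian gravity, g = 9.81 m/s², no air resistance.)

t_total = 2 × v₀ / g = 2 × 48.0 / 9.81 = 9.78593 s
t_total = 9.78593 s / 60.0 = 0.1631 min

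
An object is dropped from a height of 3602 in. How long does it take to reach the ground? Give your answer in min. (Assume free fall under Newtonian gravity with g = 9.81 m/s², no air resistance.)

h = 3602 in × 0.0254 = 91.4908 m
t = √(2h/g) = √(2 × 91.4908 / 9.81) = 4.31886 s
t = 4.31886 s / 60.0 = 0.07198 min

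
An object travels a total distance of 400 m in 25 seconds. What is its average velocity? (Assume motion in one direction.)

v_avg = Δd / Δt = 400 / 25 = 16.0 m/s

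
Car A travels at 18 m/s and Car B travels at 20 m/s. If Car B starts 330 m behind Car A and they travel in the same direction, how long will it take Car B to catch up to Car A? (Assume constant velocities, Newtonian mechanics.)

Relative speed: v_rel = 20 - 18 = 2 m/s
Time to catch: t = d₀/v_rel = 330/2 = 165.0 s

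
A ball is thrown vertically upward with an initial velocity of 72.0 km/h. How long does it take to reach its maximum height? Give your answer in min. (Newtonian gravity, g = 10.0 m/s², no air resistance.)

v₀ = 72.0 km/h × 0.2777777777777778 = 20.0 m/s
t_up = v₀ / g = 20.0 / 10.0 = 2.0 s
t_up = 2.0 s / 60.0 = 0.03333 min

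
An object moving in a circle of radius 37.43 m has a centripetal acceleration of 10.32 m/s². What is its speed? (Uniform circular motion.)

v = √(a_c × r) = √(10.32 × 37.43) = 19.65 m/s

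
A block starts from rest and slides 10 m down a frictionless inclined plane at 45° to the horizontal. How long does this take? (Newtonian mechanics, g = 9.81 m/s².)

a = g sin(θ) = 9.81 × sin(45°) = 6.9367 m/s²
t = √(2d/a) = √(2 × 10 / 6.9367) = 1.7 s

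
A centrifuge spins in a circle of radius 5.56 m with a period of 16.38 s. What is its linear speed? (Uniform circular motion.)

v = 2πr/T = 2π×5.56/16.38 = 2.13 m/s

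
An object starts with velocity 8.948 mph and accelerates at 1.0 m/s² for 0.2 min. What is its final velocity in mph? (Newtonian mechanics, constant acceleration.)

v₀ = 8.948 mph × 0.44704 = 4.00011 m/s
t = 0.2 min × 60.0 = 12.0 s
v = v₀ + a × t = 4.00011 + 1.0 × 12.0 = 16.0001 m/s
v = 16.0001 m/s / 0.44704 = 35.79 mph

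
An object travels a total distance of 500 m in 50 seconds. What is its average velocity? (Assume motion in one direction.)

v_avg = Δd / Δt = 500 / 50 = 10.0 m/s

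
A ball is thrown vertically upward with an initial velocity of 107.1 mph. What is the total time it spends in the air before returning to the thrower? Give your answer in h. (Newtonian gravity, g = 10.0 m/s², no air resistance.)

v₀ = 107.1 mph × 0.44704 = 47.878 m/s
t_total = 2 × v₀ / g = 2 × 47.878 / 10.0 = 9.5756 s
t_total = 9.5756 s / 3600.0 = 0.00266 h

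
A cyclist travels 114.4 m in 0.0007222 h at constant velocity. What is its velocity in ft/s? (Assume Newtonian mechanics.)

t = 0.0007222 h × 3600.0 = 2.59992 s
v = d / t = 114.4 / 2.59992 = 44.0014 m/s
v = 44.0014 m/s / 0.3048 = 144.4 ft/s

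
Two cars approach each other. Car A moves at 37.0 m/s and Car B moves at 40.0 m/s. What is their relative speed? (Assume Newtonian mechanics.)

v_rel = v_A + v_B = 37.0 + 40.0 = 77.0 m/s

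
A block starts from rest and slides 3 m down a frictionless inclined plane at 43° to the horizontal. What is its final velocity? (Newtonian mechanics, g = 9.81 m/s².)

a = g sin(θ) = 9.81 × sin(43°) = 6.6904 m/s²
v = √(2ad) = √(2 × 6.6904 × 3) = 6.34 m/s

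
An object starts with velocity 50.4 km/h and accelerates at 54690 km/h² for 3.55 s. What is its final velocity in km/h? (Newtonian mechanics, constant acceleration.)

v₀ = 50.4 km/h × 0.2777777777777778 = 14.0 m/s
a = 54690 km/h² × 7.716049382716049e-05 = 4.21991 m/s²
v = v₀ + a × t = 14.0 + 4.21991 × 3.55 = 28.9807 m/s
v = 28.9807 m/s / 0.2777777777777778 = 104.3 km/h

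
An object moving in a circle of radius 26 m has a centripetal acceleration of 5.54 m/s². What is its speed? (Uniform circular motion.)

v = √(a_c × r) = √(5.54 × 26) = 12.0 m/s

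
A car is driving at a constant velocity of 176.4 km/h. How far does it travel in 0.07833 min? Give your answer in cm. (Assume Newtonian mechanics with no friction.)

v = 176.4 km/h × 0.2777777777777778 = 49.0 m/s
t = 0.07833 min × 60.0 = 4.6998 s
d = v × t = 49.0 × 4.6998 = 230.29 m
d = 230.29 m / 0.01 = 23030 cm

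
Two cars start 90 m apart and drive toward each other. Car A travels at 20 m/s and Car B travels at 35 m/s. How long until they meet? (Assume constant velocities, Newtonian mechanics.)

Combined speed: v_combined = 20 + 35 = 55 m/s
Time to meet: t = d/v_combined = 90/55 = 1.64 s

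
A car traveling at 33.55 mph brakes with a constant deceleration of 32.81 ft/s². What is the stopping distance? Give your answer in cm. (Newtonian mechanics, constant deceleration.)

v₀ = 33.55 mph × 0.44704 = 14.9982 m/s
a = 32.81 ft/s² × 0.3048 = 10.0005 m/s²
d = v₀² / (2a) = 14.9982² / (2 × 10.0005) = 224.946 / 20.001 = 11.2467 m
d = 11.2467 m / 0.01 = 1125 cm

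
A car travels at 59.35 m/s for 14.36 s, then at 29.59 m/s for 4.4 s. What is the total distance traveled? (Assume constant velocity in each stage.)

d₁ = v₁t₁ = 59.35 × 14.36 = 852.266 m
d₂ = v₂t₂ = 29.59 × 4.4 = 130.196 m
d_total = 852.266 + 130.196 = 982.46 m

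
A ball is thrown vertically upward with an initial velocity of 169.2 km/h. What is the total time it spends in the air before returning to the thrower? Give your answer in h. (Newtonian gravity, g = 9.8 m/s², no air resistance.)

v₀ = 169.2 km/h × 0.2777777777777778 = 47.0 m/s
t_total = 2 × v₀ / g = 2 × 47.0 / 9.8 = 9.59184 s
t_total = 9.59184 s / 3600.0 = 0.002664 h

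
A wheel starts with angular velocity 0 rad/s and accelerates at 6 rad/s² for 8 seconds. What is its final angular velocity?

ω = ω₀ + αt = 0 + 6 × 8 = 48 rad/s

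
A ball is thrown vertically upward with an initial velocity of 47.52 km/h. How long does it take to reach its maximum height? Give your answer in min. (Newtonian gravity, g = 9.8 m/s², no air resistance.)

v₀ = 47.52 km/h × 0.2777777777777778 = 13.2 m/s
t_up = v₀ / g = 13.2 / 9.8 = 1.34694 s
t_up = 1.34694 s / 60.0 = 0.02245 min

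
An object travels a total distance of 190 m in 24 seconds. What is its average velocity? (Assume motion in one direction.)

v_avg = Δd / Δt = 190 / 24 = 7.92 m/s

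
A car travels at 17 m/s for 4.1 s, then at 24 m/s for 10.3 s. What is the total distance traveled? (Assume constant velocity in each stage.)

d₁ = v₁t₁ = 17 × 4.1 = 69.7 m
d₂ = v₂t₂ = 24 × 10.3 = 247.2 m
d_total = 69.7 + 247.2 = 316.9 m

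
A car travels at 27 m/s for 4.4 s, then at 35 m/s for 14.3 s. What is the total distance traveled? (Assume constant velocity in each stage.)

d₁ = v₁t₁ = 27 × 4.4 = 118.8 m
d₂ = v₂t₂ = 35 × 14.3 = 500.5 m
d_total = 118.8 + 500.5 = 619.3 m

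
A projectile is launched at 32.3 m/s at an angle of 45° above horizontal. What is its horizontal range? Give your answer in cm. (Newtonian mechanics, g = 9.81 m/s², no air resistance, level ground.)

R = v₀² × sin(2θ) / g = 32.3² × sin(2 × 45°) / 9.81 = 1043.29 × 1.0 / 9.81 = 106.3496 m
R = 106.3496 m / 0.01 = 10630 cm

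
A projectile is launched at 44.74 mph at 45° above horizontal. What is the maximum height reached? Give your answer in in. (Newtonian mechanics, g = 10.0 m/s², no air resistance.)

v₀ = 44.74 mph × 0.44704 = 20.0006 m/s
H = v₀² × sin²(θ) / (2g) = 20.0006² × sin(45°)² / (2 × 10.0) = 400.024 × 0.5 / 20.0 = 10.0006 m
H = 10.0006 m / 0.0254 = 393.7 in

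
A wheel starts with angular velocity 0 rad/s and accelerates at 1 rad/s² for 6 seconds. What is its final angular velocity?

ω = ω₀ + αt = 0 + 1 × 6 = 6 rad/s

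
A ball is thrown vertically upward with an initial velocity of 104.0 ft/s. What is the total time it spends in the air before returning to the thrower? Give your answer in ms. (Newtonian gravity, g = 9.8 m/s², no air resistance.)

v₀ = 104.0 ft/s × 0.3048 = 31.6992 m/s
t_total = 2 × v₀ / g = 2 × 31.6992 / 9.8 = 6.46922 s
t_total = 6.46922 s / 0.001 = 6469 ms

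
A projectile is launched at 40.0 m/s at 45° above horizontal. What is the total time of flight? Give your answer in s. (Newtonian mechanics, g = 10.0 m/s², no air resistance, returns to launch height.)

T = 2 × v₀ × sin(θ) / g = 2 × 40.0 × sin(45°) / 10.0 = 2 × 40.0 × 0.707107 / 10.0 = 5.657 s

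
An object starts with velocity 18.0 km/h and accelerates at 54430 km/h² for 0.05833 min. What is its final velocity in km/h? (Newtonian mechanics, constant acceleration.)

v₀ = 18.0 km/h × 0.2777777777777778 = 5.0 m/s
a = 54430 km/h² × 7.716049382716049e-05 = 4.199846 m/s²
t = 0.05833 min × 60.0 = 3.4998 s
v = v₀ + a × t = 5.0 + 4.199846 × 3.4998 = 19.69862 m/s
v = 19.69862 m/s / 0.2777777777777778 = 70.92 km/h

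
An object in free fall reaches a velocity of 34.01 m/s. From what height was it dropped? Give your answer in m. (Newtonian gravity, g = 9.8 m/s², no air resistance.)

h = v² / (2g) = 34.01² / (2 × 9.8) = 59.01 m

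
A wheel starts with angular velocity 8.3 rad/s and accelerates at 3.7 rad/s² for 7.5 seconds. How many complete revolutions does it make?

θ = ω₀t + ½αt² = 8.3×7.5 + ½×3.7×7.5² = 166.3125 rad
Total revolutions = θ/(2π) = 166.3125/(2π) = 26.47
Complete revolutions = ⌊26.47⌋ = 26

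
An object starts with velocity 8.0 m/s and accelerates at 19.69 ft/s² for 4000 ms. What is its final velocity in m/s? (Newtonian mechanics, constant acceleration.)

a = 19.69 ft/s² × 0.3048 = 6.00151 m/s²
t = 4000 ms × 0.001 = 4.0 s
v = v₀ + a × t = 8.0 + 6.00151 × 4.0 = 32.01 m/s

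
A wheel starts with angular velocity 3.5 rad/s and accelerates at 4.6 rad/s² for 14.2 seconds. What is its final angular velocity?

ω = ω₀ + αt = 3.5 + 4.6 × 14.2 = 68.82 rad/s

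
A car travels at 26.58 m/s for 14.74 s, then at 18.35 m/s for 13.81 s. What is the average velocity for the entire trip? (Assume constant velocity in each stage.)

d₁ = v₁t₁ = 26.58 × 14.74 = 391.7892 m
d₂ = v₂t₂ = 18.35 × 13.81 = 253.4135 m
d_total = 645.2027 m, t_total = 28.55 s
v_avg = d_total/t_total = 645.2027/28.55 = 22.6 m/s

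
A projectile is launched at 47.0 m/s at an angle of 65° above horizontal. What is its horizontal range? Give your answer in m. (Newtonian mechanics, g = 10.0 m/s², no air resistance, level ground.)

R = v₀² × sin(2θ) / g = 47.0² × sin(2 × 65°) / 10.0 = 2209.0 × 0.766044 / 10.0 = 169.2 m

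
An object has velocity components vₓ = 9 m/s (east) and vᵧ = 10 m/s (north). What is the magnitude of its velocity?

|v| = √(vₓ² + vᵧ²) = √(9² + 10²) = √(181) = 13.45 m/s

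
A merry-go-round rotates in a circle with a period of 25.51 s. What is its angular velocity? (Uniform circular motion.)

ω = 2π/T = 2π/25.51 = 0.2463 rad/s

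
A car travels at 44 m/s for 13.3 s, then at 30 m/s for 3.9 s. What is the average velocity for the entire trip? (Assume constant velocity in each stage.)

d₁ = v₁t₁ = 44 × 13.3 = 585.2 m
d₂ = v₂t₂ = 30 × 3.9 = 117.0 m
d_total = 702.2 m, t_total = 17.2 s
v_avg = d_total/t_total = 702.2/17.2 = 40.83 m/s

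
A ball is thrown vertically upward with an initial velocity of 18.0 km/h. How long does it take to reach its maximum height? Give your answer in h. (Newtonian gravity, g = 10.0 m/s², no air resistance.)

v₀ = 18.0 km/h × 0.2777777777777778 = 5.0 m/s
t_up = v₀ / g = 5.0 / 10.0 = 0.5 s
t_up = 0.5 s / 3600.0 = 0.0001389 h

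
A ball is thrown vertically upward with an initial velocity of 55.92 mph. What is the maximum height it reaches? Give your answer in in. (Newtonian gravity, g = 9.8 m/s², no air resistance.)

v₀ = 55.92 mph × 0.44704 = 24.9985 m/s
h_max = v₀² / (2g) = 24.9985² / (2 × 9.8) = 624.925 / 19.6 = 31.8839 m
h_max = 31.8839 m / 0.0254 = 1255 in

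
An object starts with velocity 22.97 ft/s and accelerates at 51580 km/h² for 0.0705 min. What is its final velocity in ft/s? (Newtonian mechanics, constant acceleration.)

v₀ = 22.97 ft/s × 0.3048 = 7.00126 m/s
a = 51580 km/h² × 7.716049382716049e-05 = 3.97994 m/s²
t = 0.0705 min × 60.0 = 4.23 s
v = v₀ + a × t = 7.00126 + 3.97994 × 4.23 = 23.8364 m/s
v = 23.8364 m/s / 0.3048 = 78.2 ft/s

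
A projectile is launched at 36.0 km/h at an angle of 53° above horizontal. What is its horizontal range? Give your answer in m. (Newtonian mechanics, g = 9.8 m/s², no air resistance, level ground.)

v₀ = 36.0 km/h × 0.2777777777777778 = 10.0 m/s
R = v₀² × sin(2θ) / g = 10.0² × sin(2 × 53°) / 9.8 = 100.0 × 0.961262 / 9.8 = 9.809 m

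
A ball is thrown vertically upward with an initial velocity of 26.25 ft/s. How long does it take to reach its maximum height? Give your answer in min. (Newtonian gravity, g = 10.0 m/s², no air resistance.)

v₀ = 26.25 ft/s × 0.3048 = 8.001 m/s
t_up = v₀ / g = 8.001 / 10.0 = 0.8001 s
t_up = 0.8001 s / 60.0 = 0.01334 min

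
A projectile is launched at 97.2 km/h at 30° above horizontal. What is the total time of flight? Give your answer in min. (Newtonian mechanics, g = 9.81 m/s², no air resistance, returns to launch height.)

v₀ = 97.2 km/h × 0.2777777777777778 = 27.0 m/s
T = 2 × v₀ × sin(θ) / g = 2 × 27.0 × sin(30°) / 9.81 = 2 × 27.0 × 0.5 / 9.81 = 2.75229 s
T = 2.75229 s / 60.0 = 0.04587 min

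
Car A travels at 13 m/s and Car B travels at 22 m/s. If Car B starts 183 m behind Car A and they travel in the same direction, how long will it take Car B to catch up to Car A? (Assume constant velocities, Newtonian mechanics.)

Relative speed: v_rel = 22 - 13 = 9 m/s
Time to catch: t = d₀/v_rel = 183/9 = 20.33 s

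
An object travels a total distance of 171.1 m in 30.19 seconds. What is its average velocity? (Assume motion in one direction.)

v_avg = Δd / Δt = 171.1 / 30.19 = 5.67 m/s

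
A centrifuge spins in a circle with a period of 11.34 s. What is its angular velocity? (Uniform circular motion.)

ω = 2π/T = 2π/11.34 = 0.5541 rad/s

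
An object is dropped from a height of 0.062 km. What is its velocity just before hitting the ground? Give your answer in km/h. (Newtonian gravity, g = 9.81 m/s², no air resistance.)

h = 0.062 km × 1000.0 = 62.0 m
v = √(2gh) = √(2 × 9.81 × 62.0) = 34.8775 m/s
v = 34.8775 m/s / 0.2777777777777778 = 125.6 km/h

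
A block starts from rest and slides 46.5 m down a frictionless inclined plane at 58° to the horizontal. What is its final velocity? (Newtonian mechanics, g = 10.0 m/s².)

a = g sin(θ) = 10.0 × sin(58°) = 8.4805 m/s²
v = √(2ad) = √(2 × 8.4805 × 46.5) = 28.08 m/s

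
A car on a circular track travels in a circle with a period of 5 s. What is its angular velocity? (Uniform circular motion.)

ω = 2π/T = 2π/5 = 1.2566 rad/s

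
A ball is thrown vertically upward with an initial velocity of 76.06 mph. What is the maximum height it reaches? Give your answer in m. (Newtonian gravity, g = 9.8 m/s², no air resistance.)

v₀ = 76.06 mph × 0.44704 = 34.0019 m/s
h_max = v₀² / (2g) = 34.0019² / (2 × 9.8) = 1156.13 / 19.6 = 58.99 m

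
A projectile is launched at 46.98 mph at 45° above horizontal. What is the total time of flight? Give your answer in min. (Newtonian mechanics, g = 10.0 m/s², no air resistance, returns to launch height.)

v₀ = 46.98 mph × 0.44704 = 21.0019 m/s
T = 2 × v₀ × sin(θ) / g = 2 × 21.0019 × sin(45°) / 10.0 = 2 × 21.0019 × 0.707107 / 10.0 = 2.97012 s
T = 2.97012 s / 60.0 = 0.0495 min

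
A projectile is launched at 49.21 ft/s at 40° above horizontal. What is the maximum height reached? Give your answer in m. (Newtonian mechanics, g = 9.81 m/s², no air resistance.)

v₀ = 49.21 ft/s × 0.3048 = 14.9992 m/s
H = v₀² × sin²(θ) / (2g) = 14.9992² × sin(40°)² / (2 × 9.81) = 224.976 × 0.413176 / 19.62 = 4.738 m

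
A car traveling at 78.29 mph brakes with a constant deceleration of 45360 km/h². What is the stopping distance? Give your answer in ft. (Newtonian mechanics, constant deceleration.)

v₀ = 78.29 mph × 0.44704 = 34.9988 m/s
a = 45360 km/h² × 7.716049382716049e-05 = 3.5 m/s²
d = v₀² / (2a) = 34.9988² / (2 × 3.5) = 1224.92 / 7.0 = 174.989 m
d = 174.989 m / 0.3048 = 574.1 ft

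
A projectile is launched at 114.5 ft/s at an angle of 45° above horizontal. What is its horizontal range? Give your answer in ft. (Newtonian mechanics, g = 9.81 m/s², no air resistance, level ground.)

v₀ = 114.5 ft/s × 0.3048 = 34.8996 m/s
R = v₀² × sin(2θ) / g = 34.8996² × sin(2 × 45°) / 9.81 = 1217.98 × 1.0 / 9.81 = 124.157 m
R = 124.157 m / 0.3048 = 407.3 ft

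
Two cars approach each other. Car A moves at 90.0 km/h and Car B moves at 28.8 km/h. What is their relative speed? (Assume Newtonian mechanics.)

v_rel = v_A + v_B = 90.0 + 28.8 = 118.8 km/h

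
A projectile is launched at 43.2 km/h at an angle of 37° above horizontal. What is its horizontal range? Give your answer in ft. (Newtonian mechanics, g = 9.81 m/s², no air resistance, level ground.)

v₀ = 43.2 km/h × 0.2777777777777778 = 12.0 m/s
R = v₀² × sin(2θ) / g = 12.0² × sin(2 × 37°) / 9.81 = 144.0 × 0.961262 / 9.81 = 14.1103 m
R = 14.1103 m / 0.3048 = 46.29 ft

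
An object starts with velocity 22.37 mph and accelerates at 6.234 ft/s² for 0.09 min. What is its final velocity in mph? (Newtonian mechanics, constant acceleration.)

v₀ = 22.37 mph × 0.44704 = 10.0003 m/s
a = 6.234 ft/s² × 0.3048 = 1.90012 m/s²
t = 0.09 min × 60.0 = 5.4 s
v = v₀ + a × t = 10.0003 + 1.90012 × 5.4 = 20.2609 m/s
v = 20.2609 m/s / 0.44704 = 45.32 mph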